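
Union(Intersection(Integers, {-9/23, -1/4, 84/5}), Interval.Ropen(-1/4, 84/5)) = Interval.Ropen(-1/4, 84/5)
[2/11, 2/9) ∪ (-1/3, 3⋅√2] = (-1/3, 3⋅√2]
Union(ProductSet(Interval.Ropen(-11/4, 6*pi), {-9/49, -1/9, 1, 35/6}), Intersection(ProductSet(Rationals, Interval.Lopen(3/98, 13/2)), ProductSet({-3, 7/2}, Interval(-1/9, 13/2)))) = Union(ProductSet({-3, 7/2}, Interval.Lopen(3/98, 13/2)), ProductSet(Interval.Ropen(-11/4, 6*pi), {-9/49, -1/9, 1, 35/6}))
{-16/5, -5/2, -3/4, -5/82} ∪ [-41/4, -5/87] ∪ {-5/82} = [-41/4, -5/87]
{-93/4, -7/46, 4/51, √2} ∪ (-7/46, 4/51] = {-93/4, √2} ∪ [-7/46, 4/51]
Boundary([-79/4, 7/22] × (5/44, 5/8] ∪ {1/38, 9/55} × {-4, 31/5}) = ({1/38, 9/55} × {-4, 31/5}) ∪ ({-79/4, 7/22} × [5/44, 5/8]) ∪ ([-79/4, 7/22] × {5/44, 5/8})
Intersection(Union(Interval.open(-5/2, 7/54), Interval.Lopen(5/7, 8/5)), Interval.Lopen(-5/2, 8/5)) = Union(Interval.open(-5/2, 7/54), Interval.Lopen(5/7, 8/5))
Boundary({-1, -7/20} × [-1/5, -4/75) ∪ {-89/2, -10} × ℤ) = ({-89/2, -10} × ℤ) ∪ ({-1, -7/20} × [-1/5, -4/75])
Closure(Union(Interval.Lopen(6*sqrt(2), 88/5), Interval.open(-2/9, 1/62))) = Union(Interval(-2/9, 1/62), Interval(6*sqrt(2), 88/5))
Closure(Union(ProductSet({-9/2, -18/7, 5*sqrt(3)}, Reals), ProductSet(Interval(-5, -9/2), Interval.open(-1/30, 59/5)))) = Union(ProductSet({-9/2, -18/7, 5*sqrt(3)}, Reals), ProductSet(Interval(-5, -9/2), Interval(-1/30, 59/5)))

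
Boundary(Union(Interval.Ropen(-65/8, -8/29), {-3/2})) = {-65/8, -8/29}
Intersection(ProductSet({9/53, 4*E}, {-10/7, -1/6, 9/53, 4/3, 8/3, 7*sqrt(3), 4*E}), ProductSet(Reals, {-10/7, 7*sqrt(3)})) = ProductSet({9/53, 4*E}, {-10/7, 7*sqrt(3)})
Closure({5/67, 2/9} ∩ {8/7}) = ∅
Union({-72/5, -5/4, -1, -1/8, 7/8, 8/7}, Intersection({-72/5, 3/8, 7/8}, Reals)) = {-72/5, -5/4, -1, -1/8, 3/8, 7/8, 8/7}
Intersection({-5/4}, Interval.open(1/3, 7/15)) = EmptySet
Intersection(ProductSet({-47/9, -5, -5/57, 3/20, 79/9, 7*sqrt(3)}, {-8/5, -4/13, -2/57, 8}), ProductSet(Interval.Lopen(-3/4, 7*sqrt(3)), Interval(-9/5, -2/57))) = ProductSet({-5/57, 3/20, 79/9, 7*sqrt(3)}, {-8/5, -4/13, -2/57})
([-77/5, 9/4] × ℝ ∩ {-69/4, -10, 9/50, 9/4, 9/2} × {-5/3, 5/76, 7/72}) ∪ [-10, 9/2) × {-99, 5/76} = ({-10, 9/50, 9/4} × {-5/3, 5/76, 7/72}) ∪ ([-10, 9/2) × {-99, 5/76})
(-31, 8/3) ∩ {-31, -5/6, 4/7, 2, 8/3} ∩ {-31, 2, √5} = {2}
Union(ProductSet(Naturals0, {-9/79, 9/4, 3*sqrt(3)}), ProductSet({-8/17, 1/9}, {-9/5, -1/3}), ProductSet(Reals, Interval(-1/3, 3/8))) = Union(ProductSet({-8/17, 1/9}, {-9/5, -1/3}), ProductSet(Naturals0, {-9/79, 9/4, 3*sqrt(3)}), ProductSet(Reals, Interval(-1/3, 3/8)))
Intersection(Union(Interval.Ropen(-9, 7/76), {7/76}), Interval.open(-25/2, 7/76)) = Interval.Ropen(-9, 7/76)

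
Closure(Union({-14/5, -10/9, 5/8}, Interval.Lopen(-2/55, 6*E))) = Union({-14/5, -10/9}, Interval(-2/55, 6*E))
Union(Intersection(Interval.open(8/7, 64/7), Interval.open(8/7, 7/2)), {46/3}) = Union({46/3}, Interval.open(8/7, 7/2))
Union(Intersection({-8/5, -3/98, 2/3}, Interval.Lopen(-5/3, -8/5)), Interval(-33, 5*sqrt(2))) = Interval(-33, 5*sqrt(2))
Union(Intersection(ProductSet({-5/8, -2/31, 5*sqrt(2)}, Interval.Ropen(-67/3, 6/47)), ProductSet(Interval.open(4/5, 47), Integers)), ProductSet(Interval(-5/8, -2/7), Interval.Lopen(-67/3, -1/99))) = Union(ProductSet({5*sqrt(2)}, Range(-22, 1, 1)), ProductSet(Interval(-5/8, -2/7), Interval.Lopen(-67/3, -1/99)))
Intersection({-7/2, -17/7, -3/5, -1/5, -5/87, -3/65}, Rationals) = {-7/2, -17/7, -3/5, -1/5, -5/87, -3/65}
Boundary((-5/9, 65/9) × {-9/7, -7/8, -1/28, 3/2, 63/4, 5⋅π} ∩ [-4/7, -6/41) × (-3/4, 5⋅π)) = [-5/9, -6/41] × {-1/28, 3/2}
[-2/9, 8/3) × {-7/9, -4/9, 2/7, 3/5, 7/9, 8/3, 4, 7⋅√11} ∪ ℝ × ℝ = ℝ × ℝ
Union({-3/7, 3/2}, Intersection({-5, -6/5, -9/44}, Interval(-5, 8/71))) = {-5, -6/5, -3/7, -9/44, 3/2}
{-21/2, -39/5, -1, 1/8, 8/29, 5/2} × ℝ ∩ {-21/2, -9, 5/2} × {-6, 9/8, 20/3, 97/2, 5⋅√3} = {-21/2, 5/2} × {-6, 9/8, 20/3, 97/2, 5⋅√3}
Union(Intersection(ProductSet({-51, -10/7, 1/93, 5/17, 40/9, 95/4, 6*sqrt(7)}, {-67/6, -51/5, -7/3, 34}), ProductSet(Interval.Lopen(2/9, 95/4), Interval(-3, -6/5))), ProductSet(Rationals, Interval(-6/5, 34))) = Union(ProductSet({5/17, 40/9, 95/4, 6*sqrt(7)}, {-7/3}), ProductSet(Rationals, Interval(-6/5, 34)))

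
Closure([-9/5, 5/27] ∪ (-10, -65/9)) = [-10, -65/9] ∪ [-9/5, 5/27]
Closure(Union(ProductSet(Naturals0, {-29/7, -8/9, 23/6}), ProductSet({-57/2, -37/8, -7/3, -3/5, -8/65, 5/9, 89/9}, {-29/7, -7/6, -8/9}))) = Union(ProductSet({-57/2, -37/8, -7/3, -3/5, -8/65, 5/9, 89/9}, {-29/7, -7/6, -8/9}), ProductSet(Naturals0, {-29/7, -8/9, 23/6}))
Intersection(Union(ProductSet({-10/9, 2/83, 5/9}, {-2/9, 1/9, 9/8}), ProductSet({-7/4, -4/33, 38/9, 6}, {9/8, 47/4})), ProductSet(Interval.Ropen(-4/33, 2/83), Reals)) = ProductSet({-4/33}, {9/8, 47/4})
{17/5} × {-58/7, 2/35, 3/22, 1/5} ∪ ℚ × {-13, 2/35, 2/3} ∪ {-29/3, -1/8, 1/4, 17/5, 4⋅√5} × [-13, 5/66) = (ℚ × {-13, 2/35, 2/3}) ∪ ({17/5} × {-58/7, 2/35, 3/22, 1/5}) ∪ ({-29/3, -1/8, 1/4, 17/5, 4⋅√5} × [-13, 5/66))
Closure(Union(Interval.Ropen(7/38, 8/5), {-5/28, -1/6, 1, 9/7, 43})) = Union({-5/28, -1/6, 43}, Interval(7/38, 8/5))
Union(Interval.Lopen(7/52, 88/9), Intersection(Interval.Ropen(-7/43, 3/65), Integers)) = Union(Interval.Lopen(7/52, 88/9), Range(0, 1, 1))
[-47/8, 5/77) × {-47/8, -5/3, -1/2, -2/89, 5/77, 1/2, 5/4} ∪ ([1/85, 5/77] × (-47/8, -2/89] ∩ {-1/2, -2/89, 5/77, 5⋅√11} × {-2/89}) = ({5/77} × {-2/89}) ∪ ([-47/8, 5/77) × {-47/8, -5/3, -1/2, -2/89, 5/77, 1/2, 5/4})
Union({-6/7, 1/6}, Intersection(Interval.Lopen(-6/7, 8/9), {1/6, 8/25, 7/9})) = {-6/7, 1/6, 8/25, 7/9}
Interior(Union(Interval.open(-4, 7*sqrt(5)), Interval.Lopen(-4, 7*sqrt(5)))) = Interval.open(-4, 7*sqrt(5))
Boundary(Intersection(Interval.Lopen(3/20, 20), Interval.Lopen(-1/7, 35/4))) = {3/20, 35/4}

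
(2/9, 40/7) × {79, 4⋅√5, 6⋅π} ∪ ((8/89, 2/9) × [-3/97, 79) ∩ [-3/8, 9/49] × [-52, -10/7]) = (2/9, 40/7) × {79, 4⋅√5, 6⋅π}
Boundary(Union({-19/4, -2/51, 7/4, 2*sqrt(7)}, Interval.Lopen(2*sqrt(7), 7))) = {-19/4, -2/51, 7/4, 7, 2*sqrt(7)}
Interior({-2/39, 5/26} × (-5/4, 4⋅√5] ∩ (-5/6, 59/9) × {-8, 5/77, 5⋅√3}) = ∅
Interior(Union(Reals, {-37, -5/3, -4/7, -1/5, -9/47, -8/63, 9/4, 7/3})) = Reals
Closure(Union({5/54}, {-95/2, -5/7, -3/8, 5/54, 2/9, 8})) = {-95/2, -5/7, -3/8, 5/54, 2/9, 8}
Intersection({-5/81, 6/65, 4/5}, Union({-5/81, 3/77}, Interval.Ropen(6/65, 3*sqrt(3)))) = {-5/81, 6/65, 4/5}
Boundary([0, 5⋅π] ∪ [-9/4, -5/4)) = {-9/4, -5/4, 0, 5⋅π}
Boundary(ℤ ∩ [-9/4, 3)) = {-2, -1, …, 2}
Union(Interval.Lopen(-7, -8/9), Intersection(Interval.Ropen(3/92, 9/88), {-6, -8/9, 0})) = Interval.Lopen(-7, -8/9)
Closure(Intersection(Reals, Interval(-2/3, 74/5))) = Interval(-2/3, 74/5)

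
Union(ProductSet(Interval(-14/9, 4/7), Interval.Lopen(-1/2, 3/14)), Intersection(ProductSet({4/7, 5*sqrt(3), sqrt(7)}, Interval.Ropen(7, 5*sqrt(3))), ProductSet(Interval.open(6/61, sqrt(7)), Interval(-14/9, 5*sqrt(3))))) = Union(ProductSet({4/7}, Interval.Ropen(7, 5*sqrt(3))), ProductSet(Interval(-14/9, 4/7), Interval.Lopen(-1/2, 3/14)))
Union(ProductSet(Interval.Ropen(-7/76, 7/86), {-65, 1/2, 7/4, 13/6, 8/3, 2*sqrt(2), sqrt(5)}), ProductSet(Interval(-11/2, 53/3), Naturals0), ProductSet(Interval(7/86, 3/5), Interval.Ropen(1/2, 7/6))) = Union(ProductSet(Interval(-11/2, 53/3), Naturals0), ProductSet(Interval.Ropen(-7/76, 7/86), {-65, 1/2, 7/4, 13/6, 8/3, 2*sqrt(2), sqrt(5)}), ProductSet(Interval(7/86, 3/5), Interval.Ropen(1/2, 7/6)))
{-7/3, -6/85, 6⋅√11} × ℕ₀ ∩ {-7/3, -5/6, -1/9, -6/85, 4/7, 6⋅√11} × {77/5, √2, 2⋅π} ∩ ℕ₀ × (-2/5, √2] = ∅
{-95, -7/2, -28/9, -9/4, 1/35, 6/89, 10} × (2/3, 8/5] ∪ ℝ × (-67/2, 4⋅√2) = ℝ × (-67/2, 4⋅√2)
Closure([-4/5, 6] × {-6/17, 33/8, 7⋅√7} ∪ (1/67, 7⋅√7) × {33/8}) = ([1/67, 7⋅√7] × {33/8}) ∪ ([-4/5, 6] × {-6/17, 33/8, 7⋅√7})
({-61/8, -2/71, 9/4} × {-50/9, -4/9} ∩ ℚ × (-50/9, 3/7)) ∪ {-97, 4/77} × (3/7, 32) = ({-61/8, -2/71, 9/4} × {-4/9}) ∪ ({-97, 4/77} × (3/7, 32))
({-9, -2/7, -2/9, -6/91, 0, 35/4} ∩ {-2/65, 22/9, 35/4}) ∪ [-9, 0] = [-9, 0] ∪ {35/4}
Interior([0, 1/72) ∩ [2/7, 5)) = ∅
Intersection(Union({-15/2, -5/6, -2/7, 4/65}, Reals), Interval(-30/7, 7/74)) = Interval(-30/7, 7/74)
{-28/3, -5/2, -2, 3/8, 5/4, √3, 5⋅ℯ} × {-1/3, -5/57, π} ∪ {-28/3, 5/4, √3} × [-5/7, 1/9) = ({-28/3, 5/4, √3} × [-5/7, 1/9)) ∪ ({-28/3, -5/2, -2, 3/8, 5/4, √3, 5⋅ℯ} × {-1/3, -5/57, π})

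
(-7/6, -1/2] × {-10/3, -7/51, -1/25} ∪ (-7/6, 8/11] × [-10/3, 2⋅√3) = (-7/6, 8/11] × [-10/3, 2⋅√3)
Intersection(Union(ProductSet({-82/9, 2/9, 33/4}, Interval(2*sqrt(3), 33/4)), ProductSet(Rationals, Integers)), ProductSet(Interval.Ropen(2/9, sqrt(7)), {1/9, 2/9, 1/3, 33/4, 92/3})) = ProductSet({2/9}, {33/4})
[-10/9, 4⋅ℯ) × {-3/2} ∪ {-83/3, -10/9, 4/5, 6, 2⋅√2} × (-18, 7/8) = ([-10/9, 4⋅ℯ) × {-3/2}) ∪ ({-83/3, -10/9, 4/5, 6, 2⋅√2} × (-18, 7/8))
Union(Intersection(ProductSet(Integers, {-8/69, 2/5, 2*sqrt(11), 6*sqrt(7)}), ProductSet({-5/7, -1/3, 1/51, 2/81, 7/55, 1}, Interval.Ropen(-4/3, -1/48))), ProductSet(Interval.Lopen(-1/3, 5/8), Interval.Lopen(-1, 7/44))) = Union(ProductSet({1}, {-8/69}), ProductSet(Interval.Lopen(-1/3, 5/8), Interval.Lopen(-1, 7/44)))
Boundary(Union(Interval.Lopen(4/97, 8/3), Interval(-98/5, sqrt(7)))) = {-98/5, 8/3}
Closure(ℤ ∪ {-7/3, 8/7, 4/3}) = ℤ ∪ {-7/3, 8/7, 4/3}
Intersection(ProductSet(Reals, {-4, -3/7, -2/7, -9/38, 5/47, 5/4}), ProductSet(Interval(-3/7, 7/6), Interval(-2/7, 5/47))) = ProductSet(Interval(-3/7, 7/6), {-2/7, -9/38, 5/47})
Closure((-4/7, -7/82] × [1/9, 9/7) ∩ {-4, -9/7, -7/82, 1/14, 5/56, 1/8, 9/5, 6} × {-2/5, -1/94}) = ∅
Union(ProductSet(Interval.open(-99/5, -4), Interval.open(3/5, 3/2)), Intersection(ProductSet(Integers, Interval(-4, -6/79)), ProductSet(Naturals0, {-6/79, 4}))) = Union(ProductSet(Interval.open(-99/5, -4), Interval.open(3/5, 3/2)), ProductSet(Naturals0, {-6/79}))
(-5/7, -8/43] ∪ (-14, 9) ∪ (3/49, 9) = (-14, 9)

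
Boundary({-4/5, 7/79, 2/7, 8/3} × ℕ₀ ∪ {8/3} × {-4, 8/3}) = ({8/3} × {-4, 8/3}) ∪ ({-4/5, 7/79, 2/7, 8/3} × ℕ₀)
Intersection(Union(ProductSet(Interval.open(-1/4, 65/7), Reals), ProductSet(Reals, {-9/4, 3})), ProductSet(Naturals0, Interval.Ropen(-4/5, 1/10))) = ProductSet(Range(0, 10, 1), Interval.Ropen(-4/5, 1/10))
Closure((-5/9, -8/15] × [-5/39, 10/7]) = [-5/9, -8/15] × [-5/39, 10/7]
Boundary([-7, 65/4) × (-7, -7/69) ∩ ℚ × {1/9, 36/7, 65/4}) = ∅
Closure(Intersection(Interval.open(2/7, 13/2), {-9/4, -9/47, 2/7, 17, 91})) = EmptySet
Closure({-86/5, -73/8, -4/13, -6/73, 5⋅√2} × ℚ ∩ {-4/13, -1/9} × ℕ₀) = {-4/13} × ℕ₀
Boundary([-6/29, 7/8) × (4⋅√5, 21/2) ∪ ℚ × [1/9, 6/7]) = ((-∞, ∞) × [1/9, 6/7]) ∪ ({-6/29, 7/8} × [4⋅√5, 21/2]) ∪ ([-6/29, 7/8] × {21/2, 4⋅√5})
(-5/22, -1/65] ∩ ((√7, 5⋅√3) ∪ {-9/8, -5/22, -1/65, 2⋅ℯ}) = {-1/65}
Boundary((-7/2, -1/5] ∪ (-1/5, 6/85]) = {-7/2, 6/85}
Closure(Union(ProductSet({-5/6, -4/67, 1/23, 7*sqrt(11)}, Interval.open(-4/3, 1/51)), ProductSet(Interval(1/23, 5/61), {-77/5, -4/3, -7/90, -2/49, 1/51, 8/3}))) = Union(ProductSet({-5/6, -4/67, 1/23, 7*sqrt(11)}, Interval(-4/3, 1/51)), ProductSet(Interval(1/23, 5/61), {-77/5, -4/3, -7/90, -2/49, 1/51, 8/3}))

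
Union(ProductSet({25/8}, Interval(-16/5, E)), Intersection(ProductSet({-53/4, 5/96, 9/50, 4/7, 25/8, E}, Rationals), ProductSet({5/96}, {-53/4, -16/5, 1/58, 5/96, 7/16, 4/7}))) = Union(ProductSet({5/96}, {-53/4, -16/5, 1/58, 5/96, 7/16, 4/7}), ProductSet({25/8}, Interval(-16/5, E)))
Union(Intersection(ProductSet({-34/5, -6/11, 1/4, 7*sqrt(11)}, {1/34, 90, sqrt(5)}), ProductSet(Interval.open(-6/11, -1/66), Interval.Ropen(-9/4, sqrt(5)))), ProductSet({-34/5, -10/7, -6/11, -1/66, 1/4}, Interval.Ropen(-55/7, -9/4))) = ProductSet({-34/5, -10/7, -6/11, -1/66, 1/4}, Interval.Ropen(-55/7, -9/4))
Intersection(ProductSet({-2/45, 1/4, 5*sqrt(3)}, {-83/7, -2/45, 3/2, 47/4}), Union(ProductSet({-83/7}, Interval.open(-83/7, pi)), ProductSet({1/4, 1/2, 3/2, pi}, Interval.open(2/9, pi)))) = ProductSet({1/4}, {3/2})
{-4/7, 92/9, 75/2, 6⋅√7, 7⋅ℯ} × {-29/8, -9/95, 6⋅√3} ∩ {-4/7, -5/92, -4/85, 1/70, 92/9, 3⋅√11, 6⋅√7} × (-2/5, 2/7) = {-4/7, 92/9, 6⋅√7} × {-9/95}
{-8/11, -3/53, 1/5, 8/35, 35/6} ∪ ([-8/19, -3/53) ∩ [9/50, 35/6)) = {-8/11, -3/53, 1/5, 8/35, 35/6}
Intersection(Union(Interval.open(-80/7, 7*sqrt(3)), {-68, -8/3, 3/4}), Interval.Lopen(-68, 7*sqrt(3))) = Interval.open(-80/7, 7*sqrt(3))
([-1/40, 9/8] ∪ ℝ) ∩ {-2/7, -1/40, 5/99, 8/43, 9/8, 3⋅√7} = {-2/7, -1/40, 5/99, 8/43, 9/8, 3⋅√7}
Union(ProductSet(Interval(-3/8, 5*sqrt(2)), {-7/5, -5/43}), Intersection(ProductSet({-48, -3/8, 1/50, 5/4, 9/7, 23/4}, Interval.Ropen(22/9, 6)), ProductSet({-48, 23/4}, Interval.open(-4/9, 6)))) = Union(ProductSet({-48, 23/4}, Interval.Ropen(22/9, 6)), ProductSet(Interval(-3/8, 5*sqrt(2)), {-7/5, -5/43}))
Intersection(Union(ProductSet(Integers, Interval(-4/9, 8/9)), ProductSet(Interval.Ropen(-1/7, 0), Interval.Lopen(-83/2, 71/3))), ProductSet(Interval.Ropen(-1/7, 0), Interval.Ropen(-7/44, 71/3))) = ProductSet(Interval.Ropen(-1/7, 0), Interval.Ropen(-7/44, 71/3))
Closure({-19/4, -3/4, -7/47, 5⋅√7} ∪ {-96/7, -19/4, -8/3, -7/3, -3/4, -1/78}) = {-96/7, -19/4, -8/3, -7/3, -3/4, -7/47, -1/78, 5⋅√7}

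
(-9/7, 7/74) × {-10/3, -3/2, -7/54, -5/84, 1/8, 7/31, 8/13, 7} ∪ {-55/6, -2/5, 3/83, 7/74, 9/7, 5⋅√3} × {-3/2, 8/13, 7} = ((-9/7, 7/74) × {-10/3, -3/2, -7/54, -5/84, 1/8, 7/31, 8/13, 7}) ∪ ({-55/6, -2/5, 3/83, 7/74, 9/7, 5⋅√3} × {-3/2, 8/13, 7})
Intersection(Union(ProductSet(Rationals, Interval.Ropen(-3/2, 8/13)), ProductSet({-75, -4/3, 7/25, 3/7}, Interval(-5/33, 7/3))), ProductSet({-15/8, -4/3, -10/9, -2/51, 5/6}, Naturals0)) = Union(ProductSet({-4/3}, Range(0, 3, 1)), ProductSet({-15/8, -4/3, -10/9, -2/51, 5/6}, Range(0, 1, 1)))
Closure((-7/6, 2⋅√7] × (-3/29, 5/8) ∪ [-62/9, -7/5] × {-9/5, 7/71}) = ([-62/9, -7/5] × {-9/5, 7/71}) ∪ ({-7/6, 2⋅√7} × [-3/29, 5/8]) ∪ ([-7/6, 2⋅√7] × {-3/29, 5/8}) ∪ ((-7/6, 2⋅√7] × (-3/29, 5/8))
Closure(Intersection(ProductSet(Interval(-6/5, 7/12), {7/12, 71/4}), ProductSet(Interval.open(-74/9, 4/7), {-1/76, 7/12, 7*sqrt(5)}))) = ProductSet(Interval(-6/5, 4/7), {7/12})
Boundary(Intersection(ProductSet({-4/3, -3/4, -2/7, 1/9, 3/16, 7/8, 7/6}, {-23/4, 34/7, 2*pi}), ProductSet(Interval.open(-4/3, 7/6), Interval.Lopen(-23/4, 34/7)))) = ProductSet({-3/4, -2/7, 1/9, 3/16, 7/8}, {34/7})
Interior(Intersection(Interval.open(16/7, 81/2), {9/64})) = EmptySet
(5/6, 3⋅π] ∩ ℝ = (5/6, 3⋅π]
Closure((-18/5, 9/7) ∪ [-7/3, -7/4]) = [-18/5, 9/7]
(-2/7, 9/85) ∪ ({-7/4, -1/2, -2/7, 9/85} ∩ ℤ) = (-2/7, 9/85)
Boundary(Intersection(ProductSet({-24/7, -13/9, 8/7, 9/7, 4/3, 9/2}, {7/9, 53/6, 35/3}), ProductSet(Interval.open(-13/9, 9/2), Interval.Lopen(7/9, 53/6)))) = ProductSet({8/7, 9/7, 4/3}, {53/6})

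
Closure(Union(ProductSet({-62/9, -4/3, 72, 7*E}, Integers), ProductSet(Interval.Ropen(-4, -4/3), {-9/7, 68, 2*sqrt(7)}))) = Union(ProductSet({-62/9, -4/3, 72, 7*E}, Integers), ProductSet(Interval(-4, -4/3), {-9/7, 68, 2*sqrt(7)}))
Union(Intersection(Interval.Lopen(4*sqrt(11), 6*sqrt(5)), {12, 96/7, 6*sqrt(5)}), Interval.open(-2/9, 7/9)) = Union({6*sqrt(5)}, Interval.open(-2/9, 7/9))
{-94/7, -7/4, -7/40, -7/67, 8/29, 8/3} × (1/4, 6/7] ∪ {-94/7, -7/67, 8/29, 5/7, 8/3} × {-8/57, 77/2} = ({-94/7, -7/67, 8/29, 5/7, 8/3} × {-8/57, 77/2}) ∪ ({-94/7, -7/4, -7/40, -7/67, 8/29, 8/3} × (1/4, 6/7])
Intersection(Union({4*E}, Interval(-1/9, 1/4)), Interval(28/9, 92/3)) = {4*E}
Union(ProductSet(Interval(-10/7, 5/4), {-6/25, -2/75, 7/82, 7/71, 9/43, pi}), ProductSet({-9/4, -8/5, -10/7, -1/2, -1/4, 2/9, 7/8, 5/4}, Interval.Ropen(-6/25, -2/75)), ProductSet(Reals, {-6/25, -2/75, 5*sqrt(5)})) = Union(ProductSet({-9/4, -8/5, -10/7, -1/2, -1/4, 2/9, 7/8, 5/4}, Interval.Ropen(-6/25, -2/75)), ProductSet(Interval(-10/7, 5/4), {-6/25, -2/75, 7/82, 7/71, 9/43, pi}), ProductSet(Reals, {-6/25, -2/75, 5*sqrt(5)}))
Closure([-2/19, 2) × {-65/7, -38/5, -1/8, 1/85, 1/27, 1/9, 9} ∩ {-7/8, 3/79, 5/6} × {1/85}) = {3/79, 5/6} × {1/85}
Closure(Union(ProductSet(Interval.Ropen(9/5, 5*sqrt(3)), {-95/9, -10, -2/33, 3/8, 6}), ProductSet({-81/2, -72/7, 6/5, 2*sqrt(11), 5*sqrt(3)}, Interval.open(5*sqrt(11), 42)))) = Union(ProductSet({-81/2, -72/7, 6/5, 2*sqrt(11), 5*sqrt(3)}, Interval(5*sqrt(11), 42)), ProductSet(Interval(9/5, 5*sqrt(3)), {-95/9, -10, -2/33, 3/8, 6}))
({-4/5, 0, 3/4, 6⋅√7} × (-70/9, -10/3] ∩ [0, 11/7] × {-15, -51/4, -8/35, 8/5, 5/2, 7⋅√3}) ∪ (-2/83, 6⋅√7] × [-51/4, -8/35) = (-2/83, 6⋅√7] × [-51/4, -8/35)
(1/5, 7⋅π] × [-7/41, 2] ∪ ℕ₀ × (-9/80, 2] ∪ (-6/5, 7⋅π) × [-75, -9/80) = (ℕ₀ × (-9/80, 2]) ∪ ((-6/5, 7⋅π) × [-75, -9/80)) ∪ ((1/5, 7⋅π] × [-7/41, 2])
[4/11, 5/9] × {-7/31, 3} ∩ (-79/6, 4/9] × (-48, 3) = [4/11, 4/9] × {-7/31}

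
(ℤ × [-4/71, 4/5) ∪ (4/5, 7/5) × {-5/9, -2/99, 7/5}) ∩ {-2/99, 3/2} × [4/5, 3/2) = ∅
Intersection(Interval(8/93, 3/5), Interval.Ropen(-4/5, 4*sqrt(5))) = Interval(8/93, 3/5)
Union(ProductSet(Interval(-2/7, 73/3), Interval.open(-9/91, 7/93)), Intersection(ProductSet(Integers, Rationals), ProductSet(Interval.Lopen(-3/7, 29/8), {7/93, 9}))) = Union(ProductSet(Interval(-2/7, 73/3), Interval.open(-9/91, 7/93)), ProductSet(Range(0, 4, 1), {7/93, 9}))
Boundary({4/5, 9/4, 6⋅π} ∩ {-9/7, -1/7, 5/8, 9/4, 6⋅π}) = {9/4, 6⋅π}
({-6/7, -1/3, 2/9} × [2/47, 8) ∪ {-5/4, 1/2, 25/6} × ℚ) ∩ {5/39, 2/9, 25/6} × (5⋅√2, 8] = ({2/9} × (5⋅√2, 8)) ∪ ({25/6} × (ℚ ∩ (5⋅√2, 8]))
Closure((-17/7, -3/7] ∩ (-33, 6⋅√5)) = [-17/7, -3/7]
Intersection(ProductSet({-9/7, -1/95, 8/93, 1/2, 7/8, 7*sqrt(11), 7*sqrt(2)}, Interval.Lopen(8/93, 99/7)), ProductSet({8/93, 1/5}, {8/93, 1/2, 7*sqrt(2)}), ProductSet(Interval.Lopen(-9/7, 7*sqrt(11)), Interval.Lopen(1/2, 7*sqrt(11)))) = ProductSet({8/93}, {7*sqrt(2)})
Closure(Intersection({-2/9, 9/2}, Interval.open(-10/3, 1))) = {-2/9}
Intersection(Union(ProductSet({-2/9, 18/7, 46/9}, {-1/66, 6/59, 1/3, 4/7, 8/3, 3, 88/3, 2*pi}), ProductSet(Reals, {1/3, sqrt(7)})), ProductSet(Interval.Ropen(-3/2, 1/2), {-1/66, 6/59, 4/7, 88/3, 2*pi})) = ProductSet({-2/9}, {-1/66, 6/59, 4/7, 88/3, 2*pi})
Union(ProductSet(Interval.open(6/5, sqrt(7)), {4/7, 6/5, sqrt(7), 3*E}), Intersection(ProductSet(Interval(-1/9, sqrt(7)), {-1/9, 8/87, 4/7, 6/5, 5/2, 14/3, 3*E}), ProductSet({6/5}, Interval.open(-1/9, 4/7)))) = Union(ProductSet({6/5}, {8/87}), ProductSet(Interval.open(6/5, sqrt(7)), {4/7, 6/5, sqrt(7), 3*E}))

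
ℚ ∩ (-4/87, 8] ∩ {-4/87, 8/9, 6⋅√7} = {8/9}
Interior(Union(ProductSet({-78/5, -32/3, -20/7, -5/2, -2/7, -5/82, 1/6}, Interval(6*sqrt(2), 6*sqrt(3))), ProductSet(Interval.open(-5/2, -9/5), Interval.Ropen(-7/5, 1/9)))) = ProductSet(Interval.open(-5/2, -9/5), Interval.open(-7/5, 1/9))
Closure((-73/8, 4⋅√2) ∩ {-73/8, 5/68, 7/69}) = {5/68, 7/69}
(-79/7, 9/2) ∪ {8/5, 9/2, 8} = (-79/7, 9/2] ∪ {8}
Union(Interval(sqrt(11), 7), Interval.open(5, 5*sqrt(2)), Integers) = Union(Integers, Interval.Ropen(sqrt(11), 5*sqrt(2)))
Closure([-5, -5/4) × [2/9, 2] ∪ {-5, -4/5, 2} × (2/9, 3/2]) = ({-5, -4/5, 2} × [2/9, 3/2]) ∪ ([-5, -5/4] × [2/9, 2])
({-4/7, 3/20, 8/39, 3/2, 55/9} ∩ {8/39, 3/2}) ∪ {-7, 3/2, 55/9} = {-7, 8/39, 3/2, 55/9}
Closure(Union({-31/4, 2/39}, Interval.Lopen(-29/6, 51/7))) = Union({-31/4}, Interval(-29/6, 51/7))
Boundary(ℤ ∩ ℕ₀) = ℕ₀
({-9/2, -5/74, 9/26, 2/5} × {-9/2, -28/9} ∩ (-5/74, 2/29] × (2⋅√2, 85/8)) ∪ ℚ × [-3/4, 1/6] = ℚ × [-3/4, 1/6]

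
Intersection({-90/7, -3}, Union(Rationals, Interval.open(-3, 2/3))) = {-90/7, -3}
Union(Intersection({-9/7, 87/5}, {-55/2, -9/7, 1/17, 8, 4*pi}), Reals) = Reals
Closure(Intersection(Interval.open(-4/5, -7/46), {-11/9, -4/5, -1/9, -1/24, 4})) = EmptySet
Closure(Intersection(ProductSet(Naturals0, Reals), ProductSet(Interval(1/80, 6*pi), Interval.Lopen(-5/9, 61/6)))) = ProductSet(Range(1, 19, 1), Interval(-5/9, 61/6))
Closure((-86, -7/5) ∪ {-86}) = [-86, -7/5]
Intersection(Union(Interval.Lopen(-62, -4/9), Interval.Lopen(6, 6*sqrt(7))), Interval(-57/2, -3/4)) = Interval(-57/2, -3/4)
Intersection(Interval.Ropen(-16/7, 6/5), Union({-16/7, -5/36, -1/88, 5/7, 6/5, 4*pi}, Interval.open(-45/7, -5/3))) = Union({-5/36, -1/88, 5/7}, Interval.Ropen(-16/7, -5/3))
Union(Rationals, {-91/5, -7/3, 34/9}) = Rationals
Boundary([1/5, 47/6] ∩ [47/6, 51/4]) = {47/6}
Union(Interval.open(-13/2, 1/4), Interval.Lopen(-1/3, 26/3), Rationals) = Union(Interval(-13/2, 26/3), Rationals)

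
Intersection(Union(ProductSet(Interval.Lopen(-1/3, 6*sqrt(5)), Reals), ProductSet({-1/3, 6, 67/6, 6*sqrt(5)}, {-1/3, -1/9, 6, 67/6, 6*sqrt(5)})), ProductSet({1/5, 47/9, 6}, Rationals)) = ProductSet({1/5, 47/9, 6}, Rationals)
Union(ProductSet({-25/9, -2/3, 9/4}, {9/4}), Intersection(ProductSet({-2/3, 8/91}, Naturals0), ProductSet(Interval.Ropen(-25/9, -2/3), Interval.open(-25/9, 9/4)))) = ProductSet({-25/9, -2/3, 9/4}, {9/4})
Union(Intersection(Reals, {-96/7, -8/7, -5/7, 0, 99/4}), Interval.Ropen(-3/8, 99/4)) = Union({-96/7, -8/7, -5/7}, Interval(-3/8, 99/4))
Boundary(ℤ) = ℤ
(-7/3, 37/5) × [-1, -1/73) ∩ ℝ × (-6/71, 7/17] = (-7/3, 37/5) × (-6/71, -1/73)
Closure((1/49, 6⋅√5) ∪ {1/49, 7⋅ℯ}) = [1/49, 6⋅√5] ∪ {7⋅ℯ}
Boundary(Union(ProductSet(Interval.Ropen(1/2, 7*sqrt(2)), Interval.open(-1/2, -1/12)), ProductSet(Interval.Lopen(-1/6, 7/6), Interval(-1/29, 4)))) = Union(ProductSet({-1/6, 7/6}, Interval(-1/29, 4)), ProductSet({1/2, 7*sqrt(2)}, Interval(-1/2, -1/12)), ProductSet(Interval(-1/6, 7/6), {-1/29, 4}), ProductSet(Interval(1/2, 7*sqrt(2)), {-1/2, -1/12}))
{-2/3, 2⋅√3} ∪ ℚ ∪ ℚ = ℚ ∪ {2⋅√3}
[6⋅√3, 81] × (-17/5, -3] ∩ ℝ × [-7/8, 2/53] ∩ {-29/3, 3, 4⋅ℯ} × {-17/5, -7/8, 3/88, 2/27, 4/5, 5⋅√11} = ∅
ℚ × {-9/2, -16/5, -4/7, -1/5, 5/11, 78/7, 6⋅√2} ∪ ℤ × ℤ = (ℤ × ℤ) ∪ (ℚ × {-9/2, -16/5, -4/7, -1/5, 5/11, 78/7, 6⋅√2})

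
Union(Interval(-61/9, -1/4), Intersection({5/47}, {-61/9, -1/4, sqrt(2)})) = Interval(-61/9, -1/4)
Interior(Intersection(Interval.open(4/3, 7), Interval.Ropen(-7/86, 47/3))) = Interval.open(4/3, 7)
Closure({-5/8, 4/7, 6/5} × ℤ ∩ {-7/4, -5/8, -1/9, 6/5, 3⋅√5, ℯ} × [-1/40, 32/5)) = {-5/8, 6/5} × {0, 1, …, 6}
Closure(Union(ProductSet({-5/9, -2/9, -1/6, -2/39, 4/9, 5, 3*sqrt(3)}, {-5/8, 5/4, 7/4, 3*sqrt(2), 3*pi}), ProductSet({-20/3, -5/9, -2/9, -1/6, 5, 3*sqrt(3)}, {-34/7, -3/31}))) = Union(ProductSet({-20/3, -5/9, -2/9, -1/6, 5, 3*sqrt(3)}, {-34/7, -3/31}), ProductSet({-5/9, -2/9, -1/6, -2/39, 4/9, 5, 3*sqrt(3)}, {-5/8, 5/4, 7/4, 3*sqrt(2), 3*pi}))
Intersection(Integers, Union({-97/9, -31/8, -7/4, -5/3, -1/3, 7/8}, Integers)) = Integers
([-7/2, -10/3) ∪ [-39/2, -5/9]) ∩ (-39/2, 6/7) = (-39/2, -5/9]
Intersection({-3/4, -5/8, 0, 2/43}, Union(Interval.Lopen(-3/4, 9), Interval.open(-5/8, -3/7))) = {-5/8, 0, 2/43}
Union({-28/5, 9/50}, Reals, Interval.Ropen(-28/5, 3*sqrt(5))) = Interval(-oo, oo)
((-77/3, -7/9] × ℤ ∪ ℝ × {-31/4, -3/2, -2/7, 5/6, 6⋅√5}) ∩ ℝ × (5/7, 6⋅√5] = (ℝ × {5/6, 6⋅√5}) ∪ ((-77/3, -7/9] × {1, 2, …, 13})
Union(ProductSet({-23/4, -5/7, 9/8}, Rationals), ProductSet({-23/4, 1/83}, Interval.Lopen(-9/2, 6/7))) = Union(ProductSet({-23/4, 1/83}, Interval.Lopen(-9/2, 6/7)), ProductSet({-23/4, -5/7, 9/8}, Rationals))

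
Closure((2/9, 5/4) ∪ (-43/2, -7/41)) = [-43/2, -7/41] ∪ [2/9, 5/4]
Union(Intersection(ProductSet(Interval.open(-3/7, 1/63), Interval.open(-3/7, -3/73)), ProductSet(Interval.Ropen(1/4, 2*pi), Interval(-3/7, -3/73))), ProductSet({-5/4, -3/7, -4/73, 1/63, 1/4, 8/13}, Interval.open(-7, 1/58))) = ProductSet({-5/4, -3/7, -4/73, 1/63, 1/4, 8/13}, Interval.open(-7, 1/58))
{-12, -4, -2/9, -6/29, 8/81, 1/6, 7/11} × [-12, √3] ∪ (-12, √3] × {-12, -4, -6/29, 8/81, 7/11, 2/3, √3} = ({-12, -4, -2/9, -6/29, 8/81, 1/6, 7/11} × [-12, √3]) ∪ ((-12, √3] × {-12, -4, -6/29, 8/81, 7/11, 2/3, √3})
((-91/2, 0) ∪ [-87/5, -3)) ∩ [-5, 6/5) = [-5, 0)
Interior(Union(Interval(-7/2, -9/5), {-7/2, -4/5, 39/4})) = Interval.open(-7/2, -9/5)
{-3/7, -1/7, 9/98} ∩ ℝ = {-3/7, -1/7, 9/98}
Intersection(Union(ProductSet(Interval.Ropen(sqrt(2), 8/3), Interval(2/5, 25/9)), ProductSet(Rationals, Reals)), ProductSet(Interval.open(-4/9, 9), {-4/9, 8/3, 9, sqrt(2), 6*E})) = Union(ProductSet(Intersection(Interval.open(-4/9, 9), Rationals), {-4/9, 8/3, 9, sqrt(2), 6*E}), ProductSet(Interval.Ropen(sqrt(2), 8/3), {8/3, sqrt(2)}))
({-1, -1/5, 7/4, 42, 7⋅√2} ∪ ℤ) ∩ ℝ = ℤ ∪ {-1/5, 7/4, 7⋅√2}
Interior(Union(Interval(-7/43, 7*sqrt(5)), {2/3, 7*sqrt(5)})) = Interval.open(-7/43, 7*sqrt(5))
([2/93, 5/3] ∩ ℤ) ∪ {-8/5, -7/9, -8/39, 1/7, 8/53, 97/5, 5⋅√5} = {-8/5, -7/9, -8/39, 1/7, 8/53, 97/5, 5⋅√5} ∪ {1}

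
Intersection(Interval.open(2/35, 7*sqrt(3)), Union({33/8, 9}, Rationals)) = Intersection(Interval.open(2/35, 7*sqrt(3)), Rationals)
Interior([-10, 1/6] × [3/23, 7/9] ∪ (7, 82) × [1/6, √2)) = ((-10, 1/6) × (3/23, 7/9)) ∪ ((7, 82) × (1/6, √2))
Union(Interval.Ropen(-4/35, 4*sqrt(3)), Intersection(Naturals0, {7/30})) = Interval.Ropen(-4/35, 4*sqrt(3))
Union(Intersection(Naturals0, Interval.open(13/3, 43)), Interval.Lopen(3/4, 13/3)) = Union(Interval.Lopen(3/4, 13/3), Range(5, 43, 1))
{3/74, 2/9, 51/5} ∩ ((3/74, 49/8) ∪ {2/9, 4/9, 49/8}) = {2/9}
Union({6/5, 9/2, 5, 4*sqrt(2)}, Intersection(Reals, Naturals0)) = Union({6/5, 9/2, 4*sqrt(2)}, Naturals0)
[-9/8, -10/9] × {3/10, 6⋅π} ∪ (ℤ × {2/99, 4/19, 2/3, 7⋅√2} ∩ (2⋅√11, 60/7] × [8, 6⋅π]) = ([-9/8, -10/9] × {3/10, 6⋅π}) ∪ ({7, 8} × {7⋅√2})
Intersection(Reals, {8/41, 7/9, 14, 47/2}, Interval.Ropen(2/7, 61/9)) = {7/9}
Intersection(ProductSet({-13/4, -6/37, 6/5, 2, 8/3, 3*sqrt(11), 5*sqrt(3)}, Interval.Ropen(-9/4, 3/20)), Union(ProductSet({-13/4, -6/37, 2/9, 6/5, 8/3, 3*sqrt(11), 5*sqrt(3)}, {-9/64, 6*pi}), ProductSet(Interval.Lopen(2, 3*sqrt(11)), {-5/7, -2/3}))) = Union(ProductSet({8/3, 3*sqrt(11), 5*sqrt(3)}, {-5/7, -2/3}), ProductSet({-13/4, -6/37, 6/5, 8/3, 3*sqrt(11), 5*sqrt(3)}, {-9/64}))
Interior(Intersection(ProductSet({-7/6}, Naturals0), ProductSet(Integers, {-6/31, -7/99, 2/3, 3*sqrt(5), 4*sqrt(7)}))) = EmptySet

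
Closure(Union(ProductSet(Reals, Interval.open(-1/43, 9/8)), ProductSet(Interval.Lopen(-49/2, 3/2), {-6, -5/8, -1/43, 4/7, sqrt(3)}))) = Union(ProductSet(Interval(-49/2, 3/2), {-6, -5/8, -1/43, sqrt(3)}), ProductSet(Interval.Lopen(-49/2, 3/2), {-6, -5/8, -1/43, 4/7, sqrt(3)}), ProductSet(Reals, Interval(-1/43, 9/8)))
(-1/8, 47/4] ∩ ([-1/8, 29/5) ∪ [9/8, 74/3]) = (-1/8, 47/4]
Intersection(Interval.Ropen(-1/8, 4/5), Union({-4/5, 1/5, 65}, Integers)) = Union({1/5}, Range(0, 1, 1))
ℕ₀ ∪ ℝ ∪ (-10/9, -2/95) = (-∞, ∞)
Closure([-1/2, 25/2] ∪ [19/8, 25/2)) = [-1/2, 25/2]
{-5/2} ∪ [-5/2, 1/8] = [-5/2, 1/8]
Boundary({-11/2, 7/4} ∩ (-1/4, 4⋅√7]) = {7/4}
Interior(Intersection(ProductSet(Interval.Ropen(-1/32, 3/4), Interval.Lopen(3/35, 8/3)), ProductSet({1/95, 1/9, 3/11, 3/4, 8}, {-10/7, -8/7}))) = EmptySet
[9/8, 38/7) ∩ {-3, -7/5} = ∅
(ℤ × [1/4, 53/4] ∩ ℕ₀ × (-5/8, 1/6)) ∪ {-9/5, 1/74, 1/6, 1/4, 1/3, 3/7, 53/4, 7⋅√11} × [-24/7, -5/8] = {-9/5, 1/74, 1/6, 1/4, 1/3, 3/7, 53/4, 7⋅√11} × [-24/7, -5/8]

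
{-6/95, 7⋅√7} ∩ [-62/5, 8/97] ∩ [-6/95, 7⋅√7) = {-6/95}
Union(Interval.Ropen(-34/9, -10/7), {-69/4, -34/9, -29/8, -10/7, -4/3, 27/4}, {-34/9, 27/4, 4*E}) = Union({-69/4, -4/3, 27/4, 4*E}, Interval(-34/9, -10/7))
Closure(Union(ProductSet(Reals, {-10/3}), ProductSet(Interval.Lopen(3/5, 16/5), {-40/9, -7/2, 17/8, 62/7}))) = Union(ProductSet(Interval(3/5, 16/5), {-40/9, -7/2, 17/8, 62/7}), ProductSet(Reals, {-10/3}))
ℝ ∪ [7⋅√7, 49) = (-∞, ∞)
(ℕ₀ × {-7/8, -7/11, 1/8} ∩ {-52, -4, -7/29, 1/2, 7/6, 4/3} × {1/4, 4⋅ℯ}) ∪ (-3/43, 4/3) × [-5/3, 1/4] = (-3/43, 4/3) × [-5/3, 1/4]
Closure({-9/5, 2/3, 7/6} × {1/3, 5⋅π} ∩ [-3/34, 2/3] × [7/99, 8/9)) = {2/3} × {1/3}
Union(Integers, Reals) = Reals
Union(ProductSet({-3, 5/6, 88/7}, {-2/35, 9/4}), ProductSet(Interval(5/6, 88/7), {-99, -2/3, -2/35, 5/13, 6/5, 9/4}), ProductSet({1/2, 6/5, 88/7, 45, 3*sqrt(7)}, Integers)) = Union(ProductSet({-3, 5/6, 88/7}, {-2/35, 9/4}), ProductSet({1/2, 6/5, 88/7, 45, 3*sqrt(7)}, Integers), ProductSet(Interval(5/6, 88/7), {-99, -2/3, -2/35, 5/13, 6/5, 9/4}))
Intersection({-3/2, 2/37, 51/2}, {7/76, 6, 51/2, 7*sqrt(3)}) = {51/2}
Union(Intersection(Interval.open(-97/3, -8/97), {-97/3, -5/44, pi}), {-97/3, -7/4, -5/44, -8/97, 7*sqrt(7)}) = {-97/3, -7/4, -5/44, -8/97, 7*sqrt(7)}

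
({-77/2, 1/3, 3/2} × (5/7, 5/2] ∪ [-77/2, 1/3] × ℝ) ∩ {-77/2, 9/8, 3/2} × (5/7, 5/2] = {-77/2, 3/2} × (5/7, 5/2]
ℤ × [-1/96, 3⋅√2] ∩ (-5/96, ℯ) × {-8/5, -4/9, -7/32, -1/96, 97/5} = {0, 1, 2} × {-1/96}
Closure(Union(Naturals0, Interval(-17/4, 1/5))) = Union(Complement(Naturals0, Interval.open(-17/4, 1/5)), Interval(-17/4, 1/5), Naturals0)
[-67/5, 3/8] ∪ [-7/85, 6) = [-67/5, 6)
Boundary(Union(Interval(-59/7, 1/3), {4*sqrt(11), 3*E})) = {-59/7, 1/3, 4*sqrt(11), 3*E}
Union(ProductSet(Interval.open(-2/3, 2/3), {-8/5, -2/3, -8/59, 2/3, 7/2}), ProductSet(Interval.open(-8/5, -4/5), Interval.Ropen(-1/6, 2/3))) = Union(ProductSet(Interval.open(-8/5, -4/5), Interval.Ropen(-1/6, 2/3)), ProductSet(Interval.open(-2/3, 2/3), {-8/5, -2/3, -8/59, 2/3, 7/2}))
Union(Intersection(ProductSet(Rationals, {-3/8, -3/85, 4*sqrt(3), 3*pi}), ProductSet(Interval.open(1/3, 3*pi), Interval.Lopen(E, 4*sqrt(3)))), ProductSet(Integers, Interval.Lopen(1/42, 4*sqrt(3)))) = Union(ProductSet(Integers, Interval.Lopen(1/42, 4*sqrt(3))), ProductSet(Intersection(Interval.open(1/3, 3*pi), Rationals), {4*sqrt(3)}))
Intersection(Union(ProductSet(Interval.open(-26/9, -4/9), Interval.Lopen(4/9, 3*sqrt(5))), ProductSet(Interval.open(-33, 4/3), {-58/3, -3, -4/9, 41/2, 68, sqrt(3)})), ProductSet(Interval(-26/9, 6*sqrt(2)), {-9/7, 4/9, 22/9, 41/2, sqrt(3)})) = Union(ProductSet(Interval.open(-26/9, -4/9), {22/9, sqrt(3)}), ProductSet(Interval.Ropen(-26/9, 4/3), {41/2, sqrt(3)}))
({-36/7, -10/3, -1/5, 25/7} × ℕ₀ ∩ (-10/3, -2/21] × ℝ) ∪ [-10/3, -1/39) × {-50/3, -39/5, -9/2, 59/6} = ({-1/5} × ℕ₀) ∪ ([-10/3, -1/39) × {-50/3, -39/5, -9/2, 59/6})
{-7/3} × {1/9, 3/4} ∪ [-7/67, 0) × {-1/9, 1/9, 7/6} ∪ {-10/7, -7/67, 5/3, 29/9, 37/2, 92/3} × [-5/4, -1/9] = ({-7/3} × {1/9, 3/4}) ∪ ([-7/67, 0) × {-1/9, 1/9, 7/6}) ∪ ({-10/7, -7/67, 5/3, 29/9, 37/2, 92/3} × [-5/4, -1/9])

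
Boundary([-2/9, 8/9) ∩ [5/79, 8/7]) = {5/79, 8/9}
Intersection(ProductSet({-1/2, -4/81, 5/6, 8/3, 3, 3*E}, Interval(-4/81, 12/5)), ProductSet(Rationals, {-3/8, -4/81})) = ProductSet({-1/2, -4/81, 5/6, 8/3, 3}, {-4/81})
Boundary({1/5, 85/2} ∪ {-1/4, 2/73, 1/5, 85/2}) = {-1/4, 2/73, 1/5, 85/2}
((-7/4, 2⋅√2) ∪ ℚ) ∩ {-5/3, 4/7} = {-5/3, 4/7}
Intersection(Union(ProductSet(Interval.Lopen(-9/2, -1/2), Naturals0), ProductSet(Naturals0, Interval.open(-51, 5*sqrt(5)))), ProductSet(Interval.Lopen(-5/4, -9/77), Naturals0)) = ProductSet(Interval.Lopen(-5/4, -1/2), Naturals0)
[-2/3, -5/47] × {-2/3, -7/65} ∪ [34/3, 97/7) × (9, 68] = ([-2/3, -5/47] × {-2/3, -7/65}) ∪ ([34/3, 97/7) × (9, 68])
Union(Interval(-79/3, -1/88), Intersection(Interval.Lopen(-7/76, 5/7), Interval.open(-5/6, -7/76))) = Interval(-79/3, -1/88)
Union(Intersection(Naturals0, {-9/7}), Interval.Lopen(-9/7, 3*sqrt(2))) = Interval.Lopen(-9/7, 3*sqrt(2))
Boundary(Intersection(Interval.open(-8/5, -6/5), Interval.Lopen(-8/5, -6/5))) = {-8/5, -6/5}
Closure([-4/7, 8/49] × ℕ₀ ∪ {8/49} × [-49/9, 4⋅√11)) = ([-4/7, 8/49] × ℕ₀) ∪ ({8/49} × [-49/9, 4⋅√11])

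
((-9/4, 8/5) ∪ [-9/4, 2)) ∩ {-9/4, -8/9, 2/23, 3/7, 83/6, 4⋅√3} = {-9/4, -8/9, 2/23, 3/7}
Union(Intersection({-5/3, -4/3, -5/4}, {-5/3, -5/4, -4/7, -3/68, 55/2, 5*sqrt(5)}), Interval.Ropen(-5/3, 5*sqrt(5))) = Interval.Ropen(-5/3, 5*sqrt(5))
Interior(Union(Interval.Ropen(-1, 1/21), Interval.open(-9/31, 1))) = Interval.open(-1, 1)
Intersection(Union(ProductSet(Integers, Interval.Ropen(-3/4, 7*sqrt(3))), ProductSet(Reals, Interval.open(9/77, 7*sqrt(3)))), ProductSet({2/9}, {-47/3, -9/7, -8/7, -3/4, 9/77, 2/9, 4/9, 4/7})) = ProductSet({2/9}, {2/9, 4/9, 4/7})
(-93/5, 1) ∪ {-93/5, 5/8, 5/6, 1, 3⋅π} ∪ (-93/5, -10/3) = [-93/5, 1] ∪ {3⋅π}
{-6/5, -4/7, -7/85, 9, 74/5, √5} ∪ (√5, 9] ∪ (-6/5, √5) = [-6/5, 9] ∪ {74/5}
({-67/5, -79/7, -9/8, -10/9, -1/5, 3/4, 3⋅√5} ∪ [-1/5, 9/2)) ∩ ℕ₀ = {0, 1, …, 4}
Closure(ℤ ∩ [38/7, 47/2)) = {6, 7, …, 23}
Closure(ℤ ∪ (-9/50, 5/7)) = ℤ ∪ [-9/50, 5/7]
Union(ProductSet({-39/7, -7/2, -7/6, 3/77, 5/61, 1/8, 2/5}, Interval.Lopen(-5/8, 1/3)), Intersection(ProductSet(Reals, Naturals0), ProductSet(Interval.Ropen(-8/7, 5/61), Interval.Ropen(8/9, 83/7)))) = Union(ProductSet({-39/7, -7/2, -7/6, 3/77, 5/61, 1/8, 2/5}, Interval.Lopen(-5/8, 1/3)), ProductSet(Interval.Ropen(-8/7, 5/61), Range(1, 12, 1)))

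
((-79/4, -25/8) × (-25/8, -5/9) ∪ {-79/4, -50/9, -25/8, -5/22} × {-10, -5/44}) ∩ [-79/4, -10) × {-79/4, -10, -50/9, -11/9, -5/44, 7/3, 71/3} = ({-79/4} × {-10, -5/44}) ∪ ((-79/4, -10) × {-11/9})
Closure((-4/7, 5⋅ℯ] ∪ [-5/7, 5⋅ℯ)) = [-5/7, 5⋅ℯ]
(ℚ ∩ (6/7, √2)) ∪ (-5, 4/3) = (-5, 4/3] ∪ (ℚ ∩ (6/7, √2))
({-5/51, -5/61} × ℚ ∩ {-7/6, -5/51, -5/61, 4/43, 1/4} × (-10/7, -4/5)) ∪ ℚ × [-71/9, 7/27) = ℚ × [-71/9, 7/27)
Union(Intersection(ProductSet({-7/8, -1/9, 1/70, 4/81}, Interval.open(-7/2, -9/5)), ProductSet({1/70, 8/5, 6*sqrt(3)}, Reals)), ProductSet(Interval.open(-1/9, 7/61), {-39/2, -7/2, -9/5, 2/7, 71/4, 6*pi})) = Union(ProductSet({1/70}, Interval.open(-7/2, -9/5)), ProductSet(Interval.open(-1/9, 7/61), {-39/2, -7/2, -9/5, 2/7, 71/4, 6*pi}))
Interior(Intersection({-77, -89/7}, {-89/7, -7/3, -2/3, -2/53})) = EmptySet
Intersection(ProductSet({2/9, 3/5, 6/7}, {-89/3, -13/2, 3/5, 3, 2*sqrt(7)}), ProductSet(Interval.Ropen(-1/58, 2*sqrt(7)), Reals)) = ProductSet({2/9, 3/5, 6/7}, {-89/3, -13/2, 3/5, 3, 2*sqrt(7)})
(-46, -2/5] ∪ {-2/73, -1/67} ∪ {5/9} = (-46, -2/5] ∪ {-2/73, -1/67, 5/9}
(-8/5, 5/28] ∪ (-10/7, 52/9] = (-8/5, 52/9]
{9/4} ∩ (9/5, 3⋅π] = {9/4}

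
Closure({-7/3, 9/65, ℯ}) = {-7/3, 9/65, ℯ}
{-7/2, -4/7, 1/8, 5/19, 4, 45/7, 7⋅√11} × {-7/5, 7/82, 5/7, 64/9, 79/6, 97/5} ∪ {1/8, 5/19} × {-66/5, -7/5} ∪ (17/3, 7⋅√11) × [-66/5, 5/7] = ({1/8, 5/19} × {-66/5, -7/5}) ∪ ((17/3, 7⋅√11) × [-66/5, 5/7]) ∪ ({-7/2, -4/7, 1/8, 5/19, 4, 45/7, 7⋅√11} × {-7/5, 7/82, 5/7, 64/9, 79/6, 97/5})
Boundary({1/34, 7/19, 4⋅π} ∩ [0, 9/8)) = {1/34, 7/19}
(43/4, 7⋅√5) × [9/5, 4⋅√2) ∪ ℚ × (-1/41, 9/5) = (ℚ × (-1/41, 9/5)) ∪ ((43/4, 7⋅√5) × [9/5, 4⋅√2))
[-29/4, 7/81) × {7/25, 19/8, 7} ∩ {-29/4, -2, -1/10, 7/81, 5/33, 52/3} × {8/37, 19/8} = {-29/4, -2, -1/10} × {19/8}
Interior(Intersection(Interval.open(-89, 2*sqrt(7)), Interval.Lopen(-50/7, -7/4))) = Interval.open(-50/7, -7/4)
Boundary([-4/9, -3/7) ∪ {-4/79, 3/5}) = {-4/9, -3/7, -4/79, 3/5}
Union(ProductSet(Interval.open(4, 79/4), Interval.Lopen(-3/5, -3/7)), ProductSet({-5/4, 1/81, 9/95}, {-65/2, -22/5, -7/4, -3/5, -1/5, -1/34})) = Union(ProductSet({-5/4, 1/81, 9/95}, {-65/2, -22/5, -7/4, -3/5, -1/5, -1/34}), ProductSet(Interval.open(4, 79/4), Interval.Lopen(-3/5, -3/7)))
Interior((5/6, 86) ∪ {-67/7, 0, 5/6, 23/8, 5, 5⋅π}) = (5/6, 86)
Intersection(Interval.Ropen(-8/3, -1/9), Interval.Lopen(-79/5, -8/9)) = Interval(-8/3, -8/9)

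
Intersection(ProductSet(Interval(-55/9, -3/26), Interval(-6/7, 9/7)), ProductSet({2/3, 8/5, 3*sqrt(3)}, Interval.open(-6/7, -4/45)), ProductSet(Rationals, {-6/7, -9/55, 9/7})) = EmptySet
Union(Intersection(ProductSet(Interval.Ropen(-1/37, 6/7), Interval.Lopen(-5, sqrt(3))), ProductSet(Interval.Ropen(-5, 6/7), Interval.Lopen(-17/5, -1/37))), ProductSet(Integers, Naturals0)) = Union(ProductSet(Integers, Naturals0), ProductSet(Interval.Ropen(-1/37, 6/7), Interval.Lopen(-17/5, -1/37)))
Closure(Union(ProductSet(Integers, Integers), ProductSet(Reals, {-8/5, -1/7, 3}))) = Union(ProductSet(Integers, Integers), ProductSet(Reals, {-8/5, -1/7, 3}))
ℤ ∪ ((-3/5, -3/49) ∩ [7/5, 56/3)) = ℤ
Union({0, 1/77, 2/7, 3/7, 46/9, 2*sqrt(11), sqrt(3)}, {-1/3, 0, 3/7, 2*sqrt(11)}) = {-1/3, 0, 1/77, 2/7, 3/7, 46/9, 2*sqrt(11), sqrt(3)}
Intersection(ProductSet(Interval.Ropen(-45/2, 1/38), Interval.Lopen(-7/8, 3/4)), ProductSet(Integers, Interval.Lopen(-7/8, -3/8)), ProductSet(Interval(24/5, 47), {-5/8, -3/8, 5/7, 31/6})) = EmptySet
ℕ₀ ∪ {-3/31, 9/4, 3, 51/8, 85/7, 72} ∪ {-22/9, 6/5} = {-22/9, -3/31, 6/5, 9/4, 51/8, 85/7} ∪ ℕ₀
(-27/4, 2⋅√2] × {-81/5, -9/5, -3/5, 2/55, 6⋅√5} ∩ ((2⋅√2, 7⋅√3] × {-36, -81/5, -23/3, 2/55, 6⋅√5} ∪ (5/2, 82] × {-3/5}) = (5/2, 2⋅√2] × {-3/5}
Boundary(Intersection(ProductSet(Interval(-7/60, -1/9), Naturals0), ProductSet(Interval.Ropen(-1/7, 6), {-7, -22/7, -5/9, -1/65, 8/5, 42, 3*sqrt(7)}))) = ProductSet(Interval(-7/60, -1/9), {42})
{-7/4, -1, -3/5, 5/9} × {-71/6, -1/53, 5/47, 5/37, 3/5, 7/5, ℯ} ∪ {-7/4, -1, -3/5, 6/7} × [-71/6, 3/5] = ({-7/4, -1, -3/5, 6/7} × [-71/6, 3/5]) ∪ ({-7/4, -1, -3/5, 5/9} × {-71/6, -1/53, 5/47, 5/37, 3/5, 7/5, ℯ})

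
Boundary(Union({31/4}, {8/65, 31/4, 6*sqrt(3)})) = {8/65, 31/4, 6*sqrt(3)}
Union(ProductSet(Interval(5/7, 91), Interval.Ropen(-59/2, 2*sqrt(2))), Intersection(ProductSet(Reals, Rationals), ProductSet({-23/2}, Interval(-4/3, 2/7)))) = Union(ProductSet({-23/2}, Intersection(Interval(-4/3, 2/7), Rationals)), ProductSet(Interval(5/7, 91), Interval.Ropen(-59/2, 2*sqrt(2))))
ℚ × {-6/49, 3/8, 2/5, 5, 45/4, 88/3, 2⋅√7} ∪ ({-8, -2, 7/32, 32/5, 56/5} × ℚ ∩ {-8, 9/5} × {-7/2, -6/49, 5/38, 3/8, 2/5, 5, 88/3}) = ({-8} × {-7/2, -6/49, 5/38, 3/8, 2/5, 5, 88/3}) ∪ (ℚ × {-6/49, 3/8, 2/5, 5, 45/4, 88/3, 2⋅√7})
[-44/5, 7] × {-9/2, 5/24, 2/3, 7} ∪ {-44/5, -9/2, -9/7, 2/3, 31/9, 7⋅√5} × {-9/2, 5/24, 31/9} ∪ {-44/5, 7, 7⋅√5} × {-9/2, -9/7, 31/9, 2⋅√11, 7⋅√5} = ([-44/5, 7] × {-9/2, 5/24, 2/3, 7}) ∪ ({-44/5, -9/2, -9/7, 2/3, 31/9, 7⋅√5} × {-9/2, 5/24, 31/9}) ∪ ({-44/5, 7, 7⋅√5} × {-9/2, -9/7, 31/9, 2⋅√11, 7⋅√5})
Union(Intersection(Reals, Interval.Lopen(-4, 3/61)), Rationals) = Union(Interval(-4, 3/61), Rationals)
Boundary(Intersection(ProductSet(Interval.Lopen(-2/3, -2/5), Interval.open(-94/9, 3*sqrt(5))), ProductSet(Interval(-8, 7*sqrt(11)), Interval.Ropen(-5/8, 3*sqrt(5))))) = Union(ProductSet({-2/3, -2/5}, Interval(-5/8, 3*sqrt(5))), ProductSet(Interval(-2/3, -2/5), {-5/8, 3*sqrt(5)}))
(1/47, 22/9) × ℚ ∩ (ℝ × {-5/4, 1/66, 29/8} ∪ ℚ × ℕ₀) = ((ℚ ∩ (1/47, 22/9)) × ℕ₀) ∪ ((1/47, 22/9) × {-5/4, 1/66, 29/8})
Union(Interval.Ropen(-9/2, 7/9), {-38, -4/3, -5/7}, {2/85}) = Union({-38}, Interval.Ropen(-9/2, 7/9))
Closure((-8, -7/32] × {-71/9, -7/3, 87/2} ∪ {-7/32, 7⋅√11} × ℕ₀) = ({-7/32, 7⋅√11} × ℕ₀) ∪ ([-8, -7/32] × {-71/9, -7/3, 87/2})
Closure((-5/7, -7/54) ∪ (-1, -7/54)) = [-1, -7/54]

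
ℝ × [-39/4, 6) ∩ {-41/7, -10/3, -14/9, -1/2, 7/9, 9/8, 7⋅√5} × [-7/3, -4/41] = {-41/7, -10/3, -14/9, -1/2, 7/9, 9/8, 7⋅√5} × [-7/3, -4/41]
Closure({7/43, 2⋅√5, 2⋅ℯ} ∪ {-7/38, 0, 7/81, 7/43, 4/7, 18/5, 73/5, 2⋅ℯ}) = {-7/38, 0, 7/81, 7/43, 4/7, 18/5, 73/5, 2⋅√5, 2⋅ℯ}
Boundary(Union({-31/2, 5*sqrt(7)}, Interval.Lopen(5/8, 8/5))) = {-31/2, 5/8, 8/5, 5*sqrt(7)}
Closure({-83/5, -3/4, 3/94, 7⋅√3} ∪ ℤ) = ℤ ∪ {-83/5, -3/4, 3/94, 7⋅√3}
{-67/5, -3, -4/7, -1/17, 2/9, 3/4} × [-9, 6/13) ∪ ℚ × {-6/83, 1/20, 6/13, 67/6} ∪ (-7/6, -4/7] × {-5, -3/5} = (ℚ × {-6/83, 1/20, 6/13, 67/6}) ∪ ((-7/6, -4/7] × {-5, -3/5}) ∪ ({-67/5, -3, -4/7, -1/17, 2/9, 3/4} × [-9, 6/13))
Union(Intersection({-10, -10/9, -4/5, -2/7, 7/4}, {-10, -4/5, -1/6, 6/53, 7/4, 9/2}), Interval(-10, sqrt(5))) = Interval(-10, sqrt(5))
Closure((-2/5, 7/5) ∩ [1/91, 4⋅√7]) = [1/91, 7/5]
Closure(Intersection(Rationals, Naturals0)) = Naturals0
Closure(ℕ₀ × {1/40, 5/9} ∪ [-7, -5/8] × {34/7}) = (ℕ₀ × {1/40, 5/9}) ∪ ([-7, -5/8] × {34/7})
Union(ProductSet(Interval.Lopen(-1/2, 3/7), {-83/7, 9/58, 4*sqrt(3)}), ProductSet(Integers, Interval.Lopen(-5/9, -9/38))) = Union(ProductSet(Integers, Interval.Lopen(-5/9, -9/38)), ProductSet(Interval.Lopen(-1/2, 3/7), {-83/7, 9/58, 4*sqrt(3)}))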